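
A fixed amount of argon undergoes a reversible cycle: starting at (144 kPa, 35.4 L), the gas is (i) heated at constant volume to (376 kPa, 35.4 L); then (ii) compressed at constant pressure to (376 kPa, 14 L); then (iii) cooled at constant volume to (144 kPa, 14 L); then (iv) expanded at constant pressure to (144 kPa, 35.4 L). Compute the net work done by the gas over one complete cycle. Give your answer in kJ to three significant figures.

W_net ≈ -4.96 kJ

Constant-volume legs do no work.
W(ii) = (376)(14 − 35.4) = -8046 J; W(iv) = (144)(35.4 − 14) = 3082 J.
W_net = -8046 + 3082 = -4965 J (the counter-clockwise enclosed area).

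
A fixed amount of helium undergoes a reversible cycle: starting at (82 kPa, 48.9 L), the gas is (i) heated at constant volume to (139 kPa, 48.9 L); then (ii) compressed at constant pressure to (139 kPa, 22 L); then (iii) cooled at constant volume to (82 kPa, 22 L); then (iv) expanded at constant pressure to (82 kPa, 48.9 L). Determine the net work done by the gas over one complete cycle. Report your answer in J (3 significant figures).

W_net ≈ -1530 J

Constant-volume legs do no work.
W(ii) = (139)(22 − 48.9) = -3739 J; W(iv) = (82)(48.9 − 22) = 2206 J.
W_net = -3739 + 2206 = -1533 J (the counter-clockwise enclosed area).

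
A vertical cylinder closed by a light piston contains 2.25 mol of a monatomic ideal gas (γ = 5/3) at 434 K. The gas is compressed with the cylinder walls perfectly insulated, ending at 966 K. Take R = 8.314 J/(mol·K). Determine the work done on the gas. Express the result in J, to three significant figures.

Adiabatic ⇒ Q = 0, so W_by = −ΔU = nCᵥ(T₁ − T₂).
Cᵥ = 3R/2 = 12.47 J/(mol·K).
W = (2.25)(12.47)(434 − 966) = -14928 J.
Work on gas = −W_by = 14928 J.

W ≈ 14900 J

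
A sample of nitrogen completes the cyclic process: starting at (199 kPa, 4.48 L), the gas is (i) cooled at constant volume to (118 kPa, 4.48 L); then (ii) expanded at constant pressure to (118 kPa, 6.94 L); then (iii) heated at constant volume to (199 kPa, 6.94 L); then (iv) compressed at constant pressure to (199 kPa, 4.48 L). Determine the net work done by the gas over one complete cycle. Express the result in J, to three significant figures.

Constant-volume legs do no work.
W(ii) = (118)(6.94 − 4.48) = 290.3 J; W(iv) = (199)(4.48 − 6.94) = -489.5 J.
W_net = 290.3 − 489.5 = -199.3 J (the counter-clockwise enclosed area).

W_net ≈ -199 J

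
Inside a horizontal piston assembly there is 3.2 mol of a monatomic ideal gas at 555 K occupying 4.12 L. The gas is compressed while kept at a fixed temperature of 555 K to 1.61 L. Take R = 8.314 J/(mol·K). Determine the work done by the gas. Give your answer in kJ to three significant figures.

W ≈ -13.9 kJ

Isothermal: W = nRT ln(V₂/V₁).
W = (3.2)(8.314)(555) × ln(1.61/4.12)
  = 14766 × -0.9396
W_by_gas = -13874 J.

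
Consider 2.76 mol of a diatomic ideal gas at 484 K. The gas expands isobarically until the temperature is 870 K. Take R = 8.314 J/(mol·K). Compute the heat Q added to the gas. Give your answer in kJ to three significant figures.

Isobaric: W = nRΔT = (2.76)(8.314)(386) = 8857 J.
ΔU = nCᵥΔT with Cᵥ = 5R/2: ΔU = (2.76)(20.79)(386) = 22144 J.
Q = ΔU + W = 22144 + 8857 = 31001 J.

Q ≈ 31.0 kJ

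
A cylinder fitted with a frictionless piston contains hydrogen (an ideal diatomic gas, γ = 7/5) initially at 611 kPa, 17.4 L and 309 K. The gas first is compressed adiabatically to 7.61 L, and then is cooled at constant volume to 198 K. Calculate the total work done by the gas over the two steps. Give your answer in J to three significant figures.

W_total ≈ -10400 J

Step 1 (adiabatic): W = (P₁V₁ − P₂V₂)/(γ−1) = (10631 − 14800)/0.4 = -10421 J.
Step 2 (isochoric): W = 0 (constant volume).
W_total = -10421 + 0 = -10421 J.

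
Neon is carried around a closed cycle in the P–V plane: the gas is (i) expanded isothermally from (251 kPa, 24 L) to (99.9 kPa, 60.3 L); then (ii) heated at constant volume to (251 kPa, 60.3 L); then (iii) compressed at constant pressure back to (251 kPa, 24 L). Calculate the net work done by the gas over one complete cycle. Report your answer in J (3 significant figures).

Leg (i): W = PᵢVᵢ ln(V_f/Vᵢ) = (6024) ln(60.3/24) = 5550 J.
Leg (ii): W = 0.
Leg (iii): W = PΔV = (251)(24 − 60.3) = -9111 J.
W_net = 5550 − 9111 = -3562 J.

W_net ≈ -3560 J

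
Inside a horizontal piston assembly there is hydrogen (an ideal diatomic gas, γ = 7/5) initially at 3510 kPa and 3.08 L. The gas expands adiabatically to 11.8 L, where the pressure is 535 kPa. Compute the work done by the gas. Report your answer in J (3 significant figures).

W ≈ 11200 J

Adiabatic: W = (P₁V₁ − P₂V₂)/(γ − 1) with γ = 7/5.
P₁V₁ = 10811 J, P₂V₂ = 6313 J.
W = (10811 − 6313) / 0.4 = 11245 J.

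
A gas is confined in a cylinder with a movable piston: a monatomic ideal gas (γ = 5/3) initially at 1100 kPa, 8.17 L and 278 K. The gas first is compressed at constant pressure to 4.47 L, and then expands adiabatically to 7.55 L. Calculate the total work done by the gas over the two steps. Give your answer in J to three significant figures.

Step 1 (isobaric): W = PΔV = (1100 kPa)(4.47 − 8.17 L) = -4070 J.
After step 1: P = 1100 kPa, V = 4.47 L, T = 152.1 K.
Step 2 (adiabatic): W = (P₁V₁ − P₂V₂)/(γ−1) = (4917 − 3467)/0.667 = 2175 J.
W_total = -4070 + 2175 = -1895 J.

W_total ≈ -1890 J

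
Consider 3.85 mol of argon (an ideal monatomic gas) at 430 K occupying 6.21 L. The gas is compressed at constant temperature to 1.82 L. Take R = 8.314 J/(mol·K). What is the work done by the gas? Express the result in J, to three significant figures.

W ≈ -16900 J

Isothermal: W = nRT ln(V₂/V₁).
W = (3.85)(8.314)(430) × ln(1.82/6.21)
  = 13764 × -1.227
W_by_gas = -16893 J.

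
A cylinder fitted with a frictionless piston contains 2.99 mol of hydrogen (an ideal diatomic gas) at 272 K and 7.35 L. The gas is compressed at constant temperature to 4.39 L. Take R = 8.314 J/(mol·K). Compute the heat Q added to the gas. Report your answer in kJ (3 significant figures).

Q ≈ -3.48 kJ

Isothermal ⇒ ΔU = 0, so Q = W = nRT ln(V₂/V₁).
Q = (2.99)(8.314)(272) ln(4.39/7.35) = 6762 × -0.5154 = -3485 J.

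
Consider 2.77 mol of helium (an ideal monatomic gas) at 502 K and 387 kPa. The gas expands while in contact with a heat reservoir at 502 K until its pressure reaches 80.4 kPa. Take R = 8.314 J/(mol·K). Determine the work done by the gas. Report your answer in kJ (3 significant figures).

W ≈ 18.2 kJ

Isothermal process: W = nRT ln(V₂/V₁) = nRT ln(P₁/P₂).
W = (2.77)(8.314)(502) × ln(387/80.4)
  = 11561 × ln(4.813) = 11561 × 1.571
W_by_gas = 18167 J.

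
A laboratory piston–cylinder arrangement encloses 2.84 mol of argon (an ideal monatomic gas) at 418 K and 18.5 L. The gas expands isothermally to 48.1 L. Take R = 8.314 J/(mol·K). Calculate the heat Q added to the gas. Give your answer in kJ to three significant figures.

Isothermal ⇒ ΔU = 0, so Q = W = nRT ln(V₂/V₁).
Q = (2.84)(8.314)(418) ln(48.1/18.5) = 9870 × 0.9555 = 9431 J.

Q ≈ 9.43 kJ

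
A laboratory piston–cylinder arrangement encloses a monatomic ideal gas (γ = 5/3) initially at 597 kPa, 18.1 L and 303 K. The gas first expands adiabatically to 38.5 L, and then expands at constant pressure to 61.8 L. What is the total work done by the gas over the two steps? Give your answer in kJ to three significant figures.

W_total ≈ 10.4 kJ

Step 1 (adiabatic): W = (P₁V₁ − P₂V₂)/(γ−1) = (10806 − 6533)/0.667 = 6409 J.
After step 1: P = 169.7 kPa, V = 38.5 L, T = 183.2 K.
Step 2 (isobaric): W = PΔV = (169.7 kPa)(61.8 − 38.5 L) = 3954 J.
W_total = 6409 + 3954 = 10363 J.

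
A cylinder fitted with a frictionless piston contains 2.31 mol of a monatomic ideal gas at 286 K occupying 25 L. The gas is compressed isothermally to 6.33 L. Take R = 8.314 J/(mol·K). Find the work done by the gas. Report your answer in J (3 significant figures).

W ≈ -7540 J

Isothermal: W = nRT ln(V₂/V₁).
W = (2.31)(8.314)(286) × ln(6.33/25)
  = 5493 × -1.374
W_by_gas = -7545 J.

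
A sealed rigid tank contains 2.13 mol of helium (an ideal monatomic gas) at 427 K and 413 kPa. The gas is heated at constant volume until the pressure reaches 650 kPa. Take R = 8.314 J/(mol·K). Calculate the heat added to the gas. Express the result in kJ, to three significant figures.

Q ≈ 6.51 kJ

Constant volume ⇒ W = 0, so Q = ΔU = nCᵥΔT with Cᵥ = 3R/2 = 12.47 J/(mol·K).
At constant V, T₂/T₁ = P₂/P₁ ⇒ ΔT = T₁(P₂/P₁ − 1) = 427·(650/413 − 1) = 245 K.
ΔU = (2.13)(12.47)(245) = 6509 J.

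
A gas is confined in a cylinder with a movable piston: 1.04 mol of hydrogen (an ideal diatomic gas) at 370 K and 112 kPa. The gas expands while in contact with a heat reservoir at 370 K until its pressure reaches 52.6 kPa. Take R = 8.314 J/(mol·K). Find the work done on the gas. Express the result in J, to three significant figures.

Isothermal process: W = nRT ln(V₂/V₁) = nRT ln(P₁/P₂).
W = (1.04)(8.314)(370) × ln(112/52.6)
  = 3199 × ln(2.129) = 3199 × 0.7558
W_by_gas = 2418 J; work on gas = −W_by = -2418 J.

W ≈ -2420 J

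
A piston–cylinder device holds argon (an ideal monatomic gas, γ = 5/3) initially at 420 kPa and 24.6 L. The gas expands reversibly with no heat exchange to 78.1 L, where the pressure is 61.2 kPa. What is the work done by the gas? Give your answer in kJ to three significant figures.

Adiabatic: W = (P₁V₁ − P₂V₂)/(γ − 1) with γ = 5/3.
P₁V₁ = 10332 J, P₂V₂ = 4780 J.
W = (10332 − 4780) / 0.6667 = 8328 J.

W ≈ 8.33 kJ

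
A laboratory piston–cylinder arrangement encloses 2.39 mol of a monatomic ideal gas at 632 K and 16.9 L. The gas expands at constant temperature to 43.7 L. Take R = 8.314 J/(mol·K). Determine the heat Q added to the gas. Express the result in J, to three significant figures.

Isothermal ⇒ ΔU = 0, so Q = W = nRT ln(V₂/V₁).
Q = (2.39)(8.314)(632) ln(43.7/16.9) = 12558 × 0.95 = 11931 J.

Q ≈ 11900 J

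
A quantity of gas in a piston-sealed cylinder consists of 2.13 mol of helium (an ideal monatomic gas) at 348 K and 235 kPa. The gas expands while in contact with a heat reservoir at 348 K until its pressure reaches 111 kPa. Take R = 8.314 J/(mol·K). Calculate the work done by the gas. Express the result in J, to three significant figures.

Isothermal process: W = nRT ln(V₂/V₁) = nRT ln(P₁/P₂).
W = (2.13)(8.314)(348) × ln(235/111)
  = 6163 × ln(2.117) = 6163 × 0.7501
W_by_gas = 4622 J.

W ≈ 4620 J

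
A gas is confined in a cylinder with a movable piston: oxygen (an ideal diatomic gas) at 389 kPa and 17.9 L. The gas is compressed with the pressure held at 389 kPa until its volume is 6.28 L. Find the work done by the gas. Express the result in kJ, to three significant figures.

W ≈ -4.52 kJ

Isobaric: W = P ΔV.
W = (389 kPa)(6.28 − 17.9 L) = (389)(-11.62) = -4520 J.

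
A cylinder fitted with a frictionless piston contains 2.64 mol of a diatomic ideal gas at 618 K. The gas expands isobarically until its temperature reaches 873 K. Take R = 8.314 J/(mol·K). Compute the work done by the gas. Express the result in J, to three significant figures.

W ≈ 5600 J

Isobaric: W = P ΔV = nR ΔT.
W = (2.64)(8.314)(873 − 618) = 5597 J.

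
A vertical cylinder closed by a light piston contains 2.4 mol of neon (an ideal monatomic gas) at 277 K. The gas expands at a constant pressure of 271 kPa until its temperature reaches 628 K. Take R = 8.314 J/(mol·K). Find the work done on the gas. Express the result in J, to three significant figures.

Isobaric: W = P ΔV = nR ΔT.
W = (2.4)(8.314)(628 − 277) = 7004 J.
Work on gas = −W_by = -7004 J.

W ≈ -7000 J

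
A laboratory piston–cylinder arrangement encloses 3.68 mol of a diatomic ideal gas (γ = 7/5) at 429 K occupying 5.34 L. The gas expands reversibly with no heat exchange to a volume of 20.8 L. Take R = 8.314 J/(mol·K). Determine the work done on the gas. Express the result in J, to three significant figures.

W ≈ -13800 J

Adiabatic: TV^(γ−1) = const with γ = 7/5.
T₂ = T₁ (V₁/V₂)^(γ−1) = 429 × (5.34/20.8)^0.4 = 429 × 0.5805 = 249 K.
W_by = nCᵥ(T₁ − T₂) = (3.68)(20.79)(429 − 249) = 13766 J.
Work on gas = −W_by = -13766 J.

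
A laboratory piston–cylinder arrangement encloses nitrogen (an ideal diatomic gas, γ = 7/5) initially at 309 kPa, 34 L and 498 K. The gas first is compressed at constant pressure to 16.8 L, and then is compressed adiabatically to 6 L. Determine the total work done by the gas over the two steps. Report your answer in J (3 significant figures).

W_total ≈ -11900 J

Step 1 (isobaric): W = PΔV = (309 kPa)(16.8 − 34 L) = -5315 J.
After step 1: P = 309 kPa, V = 16.8 L, T = 246.1 K.
Step 2 (adiabatic): W = (P₁V₁ − P₂V₂)/(γ−1) = (5191 − 7837)/0.4 = -6614 J.
W_total = -5315 − 6614 = -11928 J.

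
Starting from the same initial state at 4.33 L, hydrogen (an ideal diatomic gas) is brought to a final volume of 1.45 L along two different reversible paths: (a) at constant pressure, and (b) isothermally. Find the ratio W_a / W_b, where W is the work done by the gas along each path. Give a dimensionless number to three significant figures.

Path (a) isobaric: W = P₁(V₂ − V₁) → W_a/(P₁V₁) = -0.6651.
Path (b) isothermal: W = P₁V₁ ln(V₂/V₁) → W_b/(P₁V₁) = -1.094.
W_a / W_b = -0.6651 / -1.094 = 0.608.

W_a / W_b ≈ 0.608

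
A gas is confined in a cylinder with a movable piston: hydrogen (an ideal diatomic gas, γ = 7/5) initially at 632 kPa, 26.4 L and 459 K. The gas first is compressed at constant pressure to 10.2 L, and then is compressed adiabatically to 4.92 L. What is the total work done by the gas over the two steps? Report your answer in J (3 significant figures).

Step 1 (isobaric): W = PΔV = (632 kPa)(10.2 − 26.4 L) = -10238 J.
After step 1: P = 632 kPa, V = 10.2 L, T = 177.3 K.
Step 2 (adiabatic): W = (P₁V₁ − P₂V₂)/(γ−1) = (6446 − 8629)/0.4 = -5457 J.
W_total = -10238 − 5457 = -15695 J.

W_total ≈ -15700 J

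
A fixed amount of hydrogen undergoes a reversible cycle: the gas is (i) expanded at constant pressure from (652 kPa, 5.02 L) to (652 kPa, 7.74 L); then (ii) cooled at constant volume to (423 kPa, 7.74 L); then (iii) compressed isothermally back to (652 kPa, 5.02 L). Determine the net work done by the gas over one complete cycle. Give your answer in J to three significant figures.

W_net ≈ 356 J

Leg (i): W = PΔV = (652)(7.74 − 5.02) = 1773 J.
Leg (ii): W = 0.
Leg (iii): W = PᵢVᵢ ln(V_f/Vᵢ) = (3274) ln(5.02/7.74) = -1418 J.
W_net = 1773 − 1418 = 355.9 J.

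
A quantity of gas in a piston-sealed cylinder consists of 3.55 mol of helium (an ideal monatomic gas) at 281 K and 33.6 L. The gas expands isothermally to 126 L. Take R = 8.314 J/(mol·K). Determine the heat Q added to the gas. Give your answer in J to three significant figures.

Isothermal ⇒ ΔU = 0, so Q = W = nRT ln(V₂/V₁).
Q = (3.55)(8.314)(281) ln(126/33.6) = 8294 × 1.322 = 10962 J.

Q ≈ 11000 J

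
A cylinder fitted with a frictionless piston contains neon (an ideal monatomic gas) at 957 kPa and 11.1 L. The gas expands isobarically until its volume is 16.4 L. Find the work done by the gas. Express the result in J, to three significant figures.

Isobaric: W = P ΔV.
W = (957 kPa)(16.4 − 11.1 L) = (957)(5.3) = 5072 J.

W ≈ 5070 J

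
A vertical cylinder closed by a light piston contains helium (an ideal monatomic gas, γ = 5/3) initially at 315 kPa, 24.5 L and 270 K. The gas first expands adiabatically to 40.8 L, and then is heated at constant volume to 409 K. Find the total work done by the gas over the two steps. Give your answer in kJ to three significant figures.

Step 1 (adiabatic): W = (P₁V₁ − P₂V₂)/(γ−1) = (7718 − 5493)/0.667 = 3337 J.
Step 2 (isochoric): W = 0 (constant volume).
W_total = 3337 + 0 = 3337 J.

W_total ≈ 3.34 kJ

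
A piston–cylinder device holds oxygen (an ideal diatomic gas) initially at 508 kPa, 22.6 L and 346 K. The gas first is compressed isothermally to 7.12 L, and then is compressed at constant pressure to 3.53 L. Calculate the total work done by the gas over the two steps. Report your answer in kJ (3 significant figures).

Step 1 (isothermal): W = P₁V₁ ln(V₂/V₁) = (11481) ln(7.12/22.6) = -13261 J.
After step 1: P = 1612 kPa, V = 7.12 L, T = 346 K.
Step 2 (isobaric): W = PΔV = (1612 kPa)(3.53 − 7.12 L) = -5789 J.
W_total = -13261 − 5789 = -19050 J.

W_total ≈ -19.0 kJ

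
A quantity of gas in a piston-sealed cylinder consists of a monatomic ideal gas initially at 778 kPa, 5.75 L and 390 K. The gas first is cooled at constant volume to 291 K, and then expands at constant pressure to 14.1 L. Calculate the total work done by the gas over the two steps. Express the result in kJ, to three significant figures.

Step 1 (isochoric): W = 0 (constant volume).
After step 1: P = 580.5 kPa (V unchanged).
Step 2 (isobaric): W = PΔV = (580.5 kPa)(14.1 − 5.75 L) = 4847 J.
W_total = 0 + 4847 = 4847 J.

W_total ≈ 4.85 kJ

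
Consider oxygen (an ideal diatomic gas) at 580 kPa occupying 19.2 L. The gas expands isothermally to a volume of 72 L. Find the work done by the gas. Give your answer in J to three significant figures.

W ≈ 14700 J

Isothermal: W = nRT ln(V₂/V₁) = P₁V₁ ln(V₂/V₁).
P₁V₁ = (580 kPa)(19.2 L) = 11136 J.
W = 11136 × ln(72/19.2) = 11136 × 1.322
W_by_gas = 14719 J.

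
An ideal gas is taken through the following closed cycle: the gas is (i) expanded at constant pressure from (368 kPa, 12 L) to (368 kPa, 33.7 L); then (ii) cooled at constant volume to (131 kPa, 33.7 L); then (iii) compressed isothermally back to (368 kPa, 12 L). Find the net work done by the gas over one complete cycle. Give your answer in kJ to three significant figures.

W_net ≈ 3.43 kJ

Leg (i): W = PΔV = (368)(33.7 − 12) = 7986 J.
Leg (ii): W = 0.
Leg (iii): W = PᵢVᵢ ln(V_f/Vᵢ) = (4415) ln(12/33.7) = -4559 J.
W_net = 7986 − 4559 = 3427 J.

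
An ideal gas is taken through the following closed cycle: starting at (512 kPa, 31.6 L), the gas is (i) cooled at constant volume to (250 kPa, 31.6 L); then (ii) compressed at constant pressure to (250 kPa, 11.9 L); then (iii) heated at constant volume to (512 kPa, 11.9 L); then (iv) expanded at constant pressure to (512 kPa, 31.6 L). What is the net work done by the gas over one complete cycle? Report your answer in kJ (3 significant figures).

W_net ≈ 5.16 kJ

Constant-volume legs do no work.
W(ii) = (250)(11.9 − 31.6) = -4925 J; W(iv) = (512)(31.6 − 11.9) = 10086 J.
W_net = -4925 + 10086 = 5161 J (the clockwise enclosed area).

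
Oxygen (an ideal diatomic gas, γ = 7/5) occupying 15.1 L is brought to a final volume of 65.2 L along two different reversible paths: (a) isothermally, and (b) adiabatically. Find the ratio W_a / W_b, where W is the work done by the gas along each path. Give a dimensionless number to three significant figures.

W_a / W_b ≈ 1.32

Path (a) isothermal: W = P₁V₁ ln(V₂/V₁) → W_a/(P₁V₁) = 1.463.
Path (b) adiabatic: W = P₁V₁(1 − (V₁/V₂)^(γ−1))/(γ−1) → W_b/(P₁V₁) = 1.107.
W_a / W_b = 1.463 / 1.107 = 1.321.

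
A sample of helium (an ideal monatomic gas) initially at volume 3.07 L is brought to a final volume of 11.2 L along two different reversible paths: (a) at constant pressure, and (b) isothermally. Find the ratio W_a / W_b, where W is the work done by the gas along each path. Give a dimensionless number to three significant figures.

W_a / W_b ≈ 2.05

Path (a) isobaric: W = P₁(V₂ − V₁) → W_a/(P₁V₁) = 2.648.
Path (b) isothermal: W = P₁V₁ ln(V₂/V₁) → W_b/(P₁V₁) = 1.294.
W_a / W_b = 2.648 / 1.294 = 2.046.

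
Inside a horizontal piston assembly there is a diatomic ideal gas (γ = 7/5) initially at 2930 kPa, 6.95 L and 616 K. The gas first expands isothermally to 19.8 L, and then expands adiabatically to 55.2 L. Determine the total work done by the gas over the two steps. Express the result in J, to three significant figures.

Step 1 (isothermal): W = P₁V₁ ln(V₂/V₁) = (20364) ln(19.8/6.95) = 21319 J.
After step 1: P = 1028 kPa, V = 19.8 L, T = 616 K.
Step 2 (adiabatic): W = (P₁V₁ − P₂V₂)/(γ−1) = (20364 − 13513)/0.4 = 17127 J.
W_total = 21319 + 17127 = 38446 J.

W_total ≈ 38400 J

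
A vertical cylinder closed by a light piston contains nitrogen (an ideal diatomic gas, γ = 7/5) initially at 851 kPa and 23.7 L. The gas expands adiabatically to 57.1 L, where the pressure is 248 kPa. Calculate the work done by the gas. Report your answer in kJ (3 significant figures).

W ≈ 15.0 kJ

Adiabatic: W = (P₁V₁ − P₂V₂)/(γ − 1) with γ = 7/5.
P₁V₁ = 20169 J, P₂V₂ = 14161 J.
W = (20169 − 14161) / 0.4 = 15020 J.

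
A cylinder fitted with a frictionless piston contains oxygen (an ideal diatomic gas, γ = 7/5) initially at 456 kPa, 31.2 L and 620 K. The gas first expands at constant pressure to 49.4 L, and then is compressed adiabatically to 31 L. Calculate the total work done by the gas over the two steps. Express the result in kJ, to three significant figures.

W_total ≈ -3.24 kJ

Step 1 (isobaric): W = PΔV = (456 kPa)(49.4 − 31.2 L) = 8299 J.
After step 1: P = 456 kPa, V = 49.4 L, T = 981.7 K.
Step 2 (adiabatic): W = (P₁V₁ − P₂V₂)/(γ−1) = (22526 − 27142)/0.4 = -11538 J.
W_total = 8299 − 11538 = -3239 J.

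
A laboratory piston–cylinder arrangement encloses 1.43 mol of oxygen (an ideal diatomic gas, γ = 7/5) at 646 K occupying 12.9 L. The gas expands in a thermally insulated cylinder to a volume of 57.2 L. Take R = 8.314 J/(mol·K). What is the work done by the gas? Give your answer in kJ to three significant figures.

Adiabatic: TV^(γ−1) = const with γ = 7/5.
T₂ = T₁ (V₁/V₂)^(γ−1) = 646 × (12.9/57.2)^0.4 = 646 × 0.5512 = 356 K.
W_by = nCᵥ(T₁ − T₂) = (1.43)(20.79)(646 − 356) = 8618 J.

W ≈ 8.62 kJ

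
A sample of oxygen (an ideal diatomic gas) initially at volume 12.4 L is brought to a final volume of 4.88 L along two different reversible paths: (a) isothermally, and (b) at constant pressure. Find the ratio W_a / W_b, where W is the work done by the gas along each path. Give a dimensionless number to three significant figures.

W_a / W_b ≈ 1.54

Path (a) isothermal: W = P₁V₁ ln(V₂/V₁) → W_a/(P₁V₁) = -0.9326.
Path (b) isobaric: W = P₁(V₂ − V₁) → W_b/(P₁V₁) = -0.6065.
W_a / W_b = -0.9326 / -0.6065 = 1.538.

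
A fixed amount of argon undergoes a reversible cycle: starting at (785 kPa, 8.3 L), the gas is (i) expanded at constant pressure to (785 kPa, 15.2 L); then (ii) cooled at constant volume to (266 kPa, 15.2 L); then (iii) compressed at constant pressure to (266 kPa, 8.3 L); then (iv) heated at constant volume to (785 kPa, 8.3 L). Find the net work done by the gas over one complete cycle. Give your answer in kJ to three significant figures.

Constant-volume legs do no work.
W(i) = (785)(15.2 − 8.3) = 5416 J; W(iii) = (266)(8.3 − 15.2) = -1835 J.
W_net = 5416 − 1835 = 3581 J (the clockwise enclosed area).

W_net ≈ 3.58 kJ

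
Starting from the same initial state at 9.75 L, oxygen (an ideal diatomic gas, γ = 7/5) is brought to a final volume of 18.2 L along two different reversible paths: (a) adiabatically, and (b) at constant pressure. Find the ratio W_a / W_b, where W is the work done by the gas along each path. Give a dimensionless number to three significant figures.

Path (a) adiabatic: W = P₁V₁(1 − (V₁/V₂)^(γ−1))/(γ−1) → W_a/(P₁V₁) = 0.5523.
Path (b) isobaric: W = P₁(V₂ − V₁) → W_b/(P₁V₁) = 0.8667.
W_a / W_b = 0.5523 / 0.8667 = 0.6373.

W_a / W_b ≈ 0.637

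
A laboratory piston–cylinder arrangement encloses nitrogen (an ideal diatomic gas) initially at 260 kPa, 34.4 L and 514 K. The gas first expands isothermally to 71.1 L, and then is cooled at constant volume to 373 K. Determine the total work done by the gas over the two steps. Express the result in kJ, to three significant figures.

W_total ≈ 6.49 kJ

Step 1 (isothermal): W = P₁V₁ ln(V₂/V₁) = (8944) ln(71.1/34.4) = 6494 J.
Step 2 (isochoric): W = 0 (constant volume).
W_total = 6494 + 0 = 6494 J.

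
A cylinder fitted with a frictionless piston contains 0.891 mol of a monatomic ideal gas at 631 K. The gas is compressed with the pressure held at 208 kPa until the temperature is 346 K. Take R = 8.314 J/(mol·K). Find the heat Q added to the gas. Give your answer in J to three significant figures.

Isobaric: W = nRΔT = (0.891)(8.314)(-285) = -2111 J.
ΔU = nCᵥΔT with Cᵥ = 3R/2: ΔU = (0.891)(12.47)(-285) = -3167 J.
Q = ΔU + W = -3167 − 2111 = -5278 J.

Q ≈ -5280 J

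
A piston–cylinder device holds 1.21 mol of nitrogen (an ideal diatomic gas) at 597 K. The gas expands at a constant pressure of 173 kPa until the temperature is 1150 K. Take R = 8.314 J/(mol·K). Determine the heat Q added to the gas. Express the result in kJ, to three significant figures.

Isobaric: W = nRΔT = (1.21)(8.314)(553) = 5563 J.
ΔU = nCᵥΔT with Cᵥ = 5R/2: ΔU = (1.21)(20.79)(553) = 13908 J.
Q = ΔU + W = 13908 + 5563 = 19471 J.

Q ≈ 19.5 kJ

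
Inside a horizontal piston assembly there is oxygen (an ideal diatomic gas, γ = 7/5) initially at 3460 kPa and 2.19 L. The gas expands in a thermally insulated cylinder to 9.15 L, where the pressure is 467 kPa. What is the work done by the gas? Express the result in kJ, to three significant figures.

W ≈ 8.26 kJ

Adiabatic: W = (P₁V₁ − P₂V₂)/(γ − 1) with γ = 7/5.
P₁V₁ = 7577 J, P₂V₂ = 4273 J.
W = (7577 − 4273) / 0.4 = 8261 J.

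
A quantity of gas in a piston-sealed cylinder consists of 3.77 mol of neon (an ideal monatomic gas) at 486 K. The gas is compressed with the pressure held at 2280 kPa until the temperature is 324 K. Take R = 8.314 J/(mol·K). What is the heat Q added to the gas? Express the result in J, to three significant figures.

Q ≈ -12700 J

Isobaric: W = nRΔT = (3.77)(8.314)(-162) = -5078 J.
ΔU = nCᵥΔT with Cᵥ = 3R/2: ΔU = (3.77)(12.47)(-162) = -7617 J.
Q = ΔU + W = -7617 − 5078 = -12694 J.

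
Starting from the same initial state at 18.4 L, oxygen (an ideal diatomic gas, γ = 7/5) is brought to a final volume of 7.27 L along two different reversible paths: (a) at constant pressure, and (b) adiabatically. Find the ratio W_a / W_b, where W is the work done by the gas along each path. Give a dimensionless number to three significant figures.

W_a / W_b ≈ 0.538

Path (a) isobaric: W = P₁(V₂ − V₁) → W_a/(P₁V₁) = -0.6049.
Path (b) adiabatic: W = P₁V₁(1 − (V₁/V₂)^(γ−1))/(γ−1) → W_b/(P₁V₁) = -1.125.
W_a / W_b = -0.6049 / -1.125 = 0.5379.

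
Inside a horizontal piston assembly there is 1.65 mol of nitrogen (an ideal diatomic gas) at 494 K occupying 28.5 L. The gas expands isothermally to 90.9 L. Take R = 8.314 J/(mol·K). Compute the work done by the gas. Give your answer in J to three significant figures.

Isothermal: W = nRT ln(V₂/V₁).
W = (1.65)(8.314)(494) × ln(90.9/28.5)
  = 6777 × 1.16
W_by_gas = 7860 J.

W ≈ 7860 J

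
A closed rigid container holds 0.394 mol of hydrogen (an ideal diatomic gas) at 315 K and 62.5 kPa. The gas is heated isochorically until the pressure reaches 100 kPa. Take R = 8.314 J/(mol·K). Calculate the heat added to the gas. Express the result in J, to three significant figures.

Constant volume ⇒ W = 0, so Q = ΔU = nCᵥΔT with Cᵥ = 5R/2 = 20.79 J/(mol·K).
At constant V, T₂/T₁ = P₂/P₁ ⇒ ΔT = T₁(P₂/P₁ − 1) = 315·(100/62.5 − 1) = 189 K.
ΔU = (0.394)(20.79)(189) = 1548 J.

Q ≈ 1550 J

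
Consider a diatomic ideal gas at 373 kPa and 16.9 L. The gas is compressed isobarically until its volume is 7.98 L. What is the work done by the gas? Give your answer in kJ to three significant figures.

Isobaric: W = P ΔV.
W = (373 kPa)(7.98 − 16.9 L) = (373)(-8.92) = -3327 J.

W ≈ -3.33 kJ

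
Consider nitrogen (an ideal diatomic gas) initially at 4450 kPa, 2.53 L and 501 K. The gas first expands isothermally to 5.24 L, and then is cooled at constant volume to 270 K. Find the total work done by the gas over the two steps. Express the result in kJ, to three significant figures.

Step 1 (isothermal): W = P₁V₁ ln(V₂/V₁) = (11258) ln(5.24/2.53) = 8197 J.
Step 2 (isochoric): W = 0 (constant volume).
W_total = 8197 + 0 = 8197 J.

W_total ≈ 8.20 kJ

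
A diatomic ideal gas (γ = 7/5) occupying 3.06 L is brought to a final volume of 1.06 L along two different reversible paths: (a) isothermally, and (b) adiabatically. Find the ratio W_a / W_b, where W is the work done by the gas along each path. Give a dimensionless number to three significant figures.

W_a / W_b ≈ 0.803

Path (a) isothermal: W = P₁V₁ ln(V₂/V₁) → W_a/(P₁V₁) = -1.06.
Path (b) adiabatic: W = P₁V₁(1 − (V₁/V₂)^(γ−1))/(γ−1) → W_b/(P₁V₁) = -1.32.
W_a / W_b = -1.06 / -1.32 = 0.8029.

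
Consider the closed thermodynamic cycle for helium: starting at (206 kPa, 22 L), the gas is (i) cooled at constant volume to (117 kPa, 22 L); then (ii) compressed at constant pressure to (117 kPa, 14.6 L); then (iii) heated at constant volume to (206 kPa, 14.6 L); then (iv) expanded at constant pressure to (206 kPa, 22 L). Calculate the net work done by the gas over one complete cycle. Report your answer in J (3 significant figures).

W_net ≈ 659 J

Constant-volume legs do no work.
W(ii) = (117)(14.6 − 22) = -865.8 J; W(iv) = (206)(22 − 14.6) = 1524 J.
W_net = -865.8 + 1524 = 658.6 J (the clockwise enclosed area).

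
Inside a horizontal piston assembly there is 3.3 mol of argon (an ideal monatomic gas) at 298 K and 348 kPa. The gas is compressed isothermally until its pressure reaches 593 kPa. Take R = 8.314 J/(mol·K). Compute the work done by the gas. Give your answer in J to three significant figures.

Isothermal process: W = nRT ln(V₂/V₁) = nRT ln(P₁/P₂).
W = (3.3)(8.314)(298) × ln(348/593)
  = 8176 × ln(0.5868) = 8176 × -0.533
W_by_gas = -4358 J.

W ≈ -4360 J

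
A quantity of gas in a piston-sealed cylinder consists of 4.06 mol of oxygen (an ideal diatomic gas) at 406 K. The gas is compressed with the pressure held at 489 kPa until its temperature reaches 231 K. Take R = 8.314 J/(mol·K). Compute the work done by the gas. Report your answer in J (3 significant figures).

W ≈ -5910 J

Isobaric: W = P ΔV = nR ΔT.
W = (4.06)(8.314)(231 − 406) = -5907 J.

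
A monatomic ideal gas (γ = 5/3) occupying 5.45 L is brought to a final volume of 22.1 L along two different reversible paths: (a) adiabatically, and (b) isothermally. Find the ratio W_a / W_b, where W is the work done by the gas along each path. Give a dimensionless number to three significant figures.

W_a / W_b ≈ 0.650

Path (a) adiabatic: W = P₁V₁(1 − (V₁/V₂)^(γ−1))/(γ−1) → W_a/(P₁V₁) = 0.9101.
Path (b) isothermal: W = P₁V₁ ln(V₂/V₁) → W_b/(P₁V₁) = 1.4.
W_a / W_b = 0.9101 / 1.4 = 0.6501.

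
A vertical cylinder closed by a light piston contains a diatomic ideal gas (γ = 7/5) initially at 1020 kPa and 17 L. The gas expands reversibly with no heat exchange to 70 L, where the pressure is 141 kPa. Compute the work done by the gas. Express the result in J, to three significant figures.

Adiabatic: W = (P₁V₁ − P₂V₂)/(γ − 1) with γ = 7/5.
P₁V₁ = 17340 J, P₂V₂ = 9870 J.
W = (17340 − 9870) / 0.4 = 18675 J.

W ≈ 18700 J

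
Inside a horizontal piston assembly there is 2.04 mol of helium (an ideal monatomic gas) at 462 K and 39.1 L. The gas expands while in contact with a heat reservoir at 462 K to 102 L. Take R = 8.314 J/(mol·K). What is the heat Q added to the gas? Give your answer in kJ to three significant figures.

Isothermal ⇒ ΔU = 0, so Q = W = nRT ln(V₂/V₁).
Q = (2.04)(8.314)(462) ln(102/39.1) = 7836 × 0.9589 = 7513 J.

Q ≈ 7.51 kJ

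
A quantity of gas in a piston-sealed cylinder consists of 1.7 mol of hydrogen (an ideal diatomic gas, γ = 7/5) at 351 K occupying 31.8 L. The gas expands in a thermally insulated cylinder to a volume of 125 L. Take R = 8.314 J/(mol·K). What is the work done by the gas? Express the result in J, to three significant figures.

W ≈ 5230 J

Adiabatic: TV^(γ−1) = const with γ = 7/5.
T₂ = T₁ (V₁/V₂)^(γ−1) = 351 × (31.8/125)^0.4 = 351 × 0.5784 = 203 K.
W_by = nCᵥ(T₁ − T₂) = (1.7)(20.79)(351 − 203) = 5229 J.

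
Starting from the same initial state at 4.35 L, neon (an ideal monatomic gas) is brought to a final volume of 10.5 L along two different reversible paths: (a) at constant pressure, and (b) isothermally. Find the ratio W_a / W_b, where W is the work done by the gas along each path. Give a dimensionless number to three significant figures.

Path (a) isobaric: W = P₁(V₂ − V₁) → W_a/(P₁V₁) = 1.414.
Path (b) isothermal: W = P₁V₁ ln(V₂/V₁) → W_b/(P₁V₁) = 0.8812.
W_a / W_b = 1.414 / 0.8812 = 1.604.

W_a / W_b ≈ 1.60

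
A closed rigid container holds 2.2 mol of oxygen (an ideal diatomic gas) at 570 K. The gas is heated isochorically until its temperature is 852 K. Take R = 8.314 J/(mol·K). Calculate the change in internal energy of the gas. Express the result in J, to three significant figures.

ΔU ≈ 12900 J

Constant volume ⇒ W = 0, so Q = ΔU = nCᵥΔT with Cᵥ = 5R/2 = 20.79 J/(mol·K).
ΔU = (2.2)(20.79)(852 − 570) = 12895 J.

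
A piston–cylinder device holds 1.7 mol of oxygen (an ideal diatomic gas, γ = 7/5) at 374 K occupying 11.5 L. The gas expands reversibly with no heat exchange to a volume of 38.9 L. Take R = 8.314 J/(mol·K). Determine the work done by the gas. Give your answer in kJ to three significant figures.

W ≈ 5.10 kJ

Adiabatic: TV^(γ−1) = const with γ = 7/5.
T₂ = T₁ (V₁/V₂)^(γ−1) = 374 × (11.5/38.9)^0.4 = 374 × 0.6142 = 229.7 K.
W_by = nCᵥ(T₁ − T₂) = (1.7)(20.79)(374 − 229.7) = 5099 J.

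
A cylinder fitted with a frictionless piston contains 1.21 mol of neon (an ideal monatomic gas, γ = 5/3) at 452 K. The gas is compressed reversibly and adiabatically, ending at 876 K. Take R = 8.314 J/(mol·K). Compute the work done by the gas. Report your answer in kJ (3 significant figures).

Adiabatic ⇒ Q = 0, so W_by = −ΔU = nCᵥ(T₁ − T₂).
Cᵥ = 3R/2 = 12.47 J/(mol·K).
W = (1.21)(12.47)(452 − 876) = -6398 J.

W ≈ -6.40 kJ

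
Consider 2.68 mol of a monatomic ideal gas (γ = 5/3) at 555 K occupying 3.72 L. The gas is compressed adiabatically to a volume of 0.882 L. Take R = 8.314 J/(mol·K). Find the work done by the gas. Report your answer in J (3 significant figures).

Adiabatic: TV^(γ−1) = const with γ = 5/3.
T₂ = T₁ (V₁/V₂)^(γ−1) = 555 × (3.72/0.882)^0.667 = 555 × 2.61 = 1449 K.
W_by = nCᵥ(T₁ − T₂) = (2.68)(12.47)(555 − 1449) = -29873 J.

W ≈ -29900 J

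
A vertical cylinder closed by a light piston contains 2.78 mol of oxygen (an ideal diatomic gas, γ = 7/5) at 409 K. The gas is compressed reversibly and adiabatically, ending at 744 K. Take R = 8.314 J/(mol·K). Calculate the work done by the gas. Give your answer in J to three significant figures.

W ≈ -19400 J

Adiabatic ⇒ Q = 0, so W_by = −ΔU = nCᵥ(T₁ − T₂).
Cᵥ = 5R/2 = 20.79 J/(mol·K).
W = (2.78)(20.79)(409 − 744) = -19357 J.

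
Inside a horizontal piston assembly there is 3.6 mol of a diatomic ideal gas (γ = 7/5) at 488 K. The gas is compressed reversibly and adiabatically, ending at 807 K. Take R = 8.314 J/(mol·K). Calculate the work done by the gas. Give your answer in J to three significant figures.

W ≈ -23900 J

Adiabatic ⇒ Q = 0, so W_by = −ΔU = nCᵥ(T₁ − T₂).
Cᵥ = 5R/2 = 20.79 J/(mol·K).
W = (3.6)(20.79)(488 − 807) = -23869 J.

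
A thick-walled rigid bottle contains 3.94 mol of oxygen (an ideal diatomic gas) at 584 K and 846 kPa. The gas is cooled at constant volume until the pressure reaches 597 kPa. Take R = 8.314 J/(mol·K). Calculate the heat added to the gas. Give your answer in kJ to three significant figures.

Constant volume ⇒ W = 0, so Q = ΔU = nCᵥΔT with Cᵥ = 5R/2 = 20.79 J/(mol·K).
At constant V, T₂/T₁ = P₂/P₁ ⇒ ΔT = T₁(P₂/P₁ − 1) = 584·(597/846 − 1) = -171.9 K.
ΔU = (3.94)(20.79)(-171.9) = -14076 J.

Q ≈ -14.1 kJ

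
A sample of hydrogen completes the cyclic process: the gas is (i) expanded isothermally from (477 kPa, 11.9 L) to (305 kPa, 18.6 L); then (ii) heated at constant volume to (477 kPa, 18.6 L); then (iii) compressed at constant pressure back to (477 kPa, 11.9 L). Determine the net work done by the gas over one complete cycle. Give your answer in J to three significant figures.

Leg (i): W = PᵢVᵢ ln(V_f/Vᵢ) = (5676) ln(18.6/11.9) = 2535 J.
Leg (ii): W = 0.
Leg (iii): W = PΔV = (477)(11.9 − 18.6) = -3196 J.
W_net = 2535 − 3196 = -660.7 J.

W_net ≈ -661 J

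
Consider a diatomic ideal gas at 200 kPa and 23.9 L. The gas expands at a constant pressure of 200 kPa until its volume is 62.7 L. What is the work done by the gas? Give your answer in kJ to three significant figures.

Isobaric: W = P ΔV.
W = (200 kPa)(62.7 − 23.9 L) = (200)(38.8) = 7760 J.

W ≈ 7.76 kJ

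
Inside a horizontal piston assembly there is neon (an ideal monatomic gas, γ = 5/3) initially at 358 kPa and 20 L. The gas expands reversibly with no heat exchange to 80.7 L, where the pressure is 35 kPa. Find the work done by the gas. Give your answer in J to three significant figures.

Adiabatic: W = (P₁V₁ − P₂V₂)/(γ − 1) with γ = 5/3.
P₁V₁ = 7160 J, P₂V₂ = 2824 J.
W = (7160 − 2824) / 0.6667 = 6503 J.

W ≈ 6500 J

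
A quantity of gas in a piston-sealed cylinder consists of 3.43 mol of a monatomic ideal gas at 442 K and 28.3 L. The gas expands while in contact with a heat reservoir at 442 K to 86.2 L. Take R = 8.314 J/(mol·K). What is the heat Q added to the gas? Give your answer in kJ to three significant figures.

Q ≈ 14.0 kJ

Isothermal ⇒ ΔU = 0, so Q = W = nRT ln(V₂/V₁).
Q = (3.43)(8.314)(442) ln(86.2/28.3) = 12605 × 1.114 = 14039 J.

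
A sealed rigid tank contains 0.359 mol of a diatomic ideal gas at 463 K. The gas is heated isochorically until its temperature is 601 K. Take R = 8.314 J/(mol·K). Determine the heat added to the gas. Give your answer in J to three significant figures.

Constant volume ⇒ W = 0, so Q = ΔU = nCᵥΔT with Cᵥ = 5R/2 = 20.79 J/(mol·K).
ΔU = (0.359)(20.79)(601 − 463) = 1030 J.

Q ≈ 1030 J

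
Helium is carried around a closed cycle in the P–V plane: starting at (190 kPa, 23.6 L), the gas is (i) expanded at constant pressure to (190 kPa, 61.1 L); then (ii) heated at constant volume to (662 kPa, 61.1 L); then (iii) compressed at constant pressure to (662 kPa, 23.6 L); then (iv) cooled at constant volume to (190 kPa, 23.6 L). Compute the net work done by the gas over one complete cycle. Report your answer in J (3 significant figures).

W_net ≈ -17700 J

Constant-volume legs do no work.
W(i) = (190)(61.1 − 23.6) = 7125 J; W(iii) = (662)(23.6 − 61.1) = -24825 J.
W_net = 7125 − 24825 = -17700 J (the counter-clockwise enclosed area).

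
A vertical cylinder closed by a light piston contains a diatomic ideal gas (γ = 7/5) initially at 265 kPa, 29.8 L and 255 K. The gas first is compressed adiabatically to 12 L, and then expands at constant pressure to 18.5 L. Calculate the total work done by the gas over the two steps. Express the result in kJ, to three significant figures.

Step 1 (adiabatic): W = (P₁V₁ − P₂V₂)/(γ−1) = (7897 − 11363)/0.4 = -8664 J.
After step 1: P = 946.9 kPa, V = 12 L, T = 366.9 K.
Step 2 (isobaric): W = PΔV = (946.9 kPa)(18.5 − 12 L) = 6155 J.
W_total = -8664 + 6155 = -2509 J.

W_total ≈ -2.51 kJ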